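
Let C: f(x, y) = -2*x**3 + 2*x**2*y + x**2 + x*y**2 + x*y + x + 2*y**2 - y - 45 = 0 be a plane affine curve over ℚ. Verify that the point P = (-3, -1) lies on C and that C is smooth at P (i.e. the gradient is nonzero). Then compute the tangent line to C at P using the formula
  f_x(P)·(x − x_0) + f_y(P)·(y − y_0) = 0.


Tangent line at P: -47*x + 16*y - 125 = 0.

Step 1: f(-3, -1) = 0, so P lies on C.
Step 2: partial derivatives
  f_x(x, y) = -6*x**2 + 4*x*y + 2*x + y**2 + y + 1, f_y(x, y) = 2*x**2 + 2*x*y + x + 4*y - 1.
  f_x(P) = -47, f_y(P) = 16 (gradient nonzero, so P is smooth).
Step 3: tangent line at P: -47·(x − -3) + 16·(y − -1) = 0.
Expanding: -47*x + 16*y - 125 = 0.


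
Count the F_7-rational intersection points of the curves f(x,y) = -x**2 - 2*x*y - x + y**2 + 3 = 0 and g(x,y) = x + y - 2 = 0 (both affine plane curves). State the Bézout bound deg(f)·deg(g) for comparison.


Common zeros: {(0, 2), (1, 1)}; count = 2; Bézout bound = 2.

deg(f) = 2, deg(g) = 1, so Bézout bound = 2.
Scan x ∈ F_7. For each x, list the y ∈ F_7 with f(x, y) ≡ 0 and those with g(x, y) ≡ 0 (mod 7); the common zeros in that column are the intersection.
  x = 0: f ≡ 0 at y ∈ {2, 5}; g ≡ 0 at y ∈ {2}; common: {2}.
  x = 1: f ≡ 0 at y ∈ {1}; g ≡ 0 at y ∈ {1}; common: {1}.
  x = 2: f ≡ 0 at y ∈ {2}; g ≡ 0 at y ∈ {0}; common: ∅.
  x = 3: f ≡ 0 at y ∈ {1, 5}; g ≡ 0 at y ∈ {6}; common: ∅.
  x = 4: f ≡ 0 at y ∈ ∅; g ≡ 0 at y ∈ {5}; common: ∅.
  x = 5: f ≡ 0 at y ∈ ∅; g ≡ 0 at y ∈ {4}; common: ∅.
  x = 6: f ≡ 0 at y ∈ ∅; g ≡ 0 at y ∈ {3}; common: ∅.
Collecting: common zeros = {(0, 2), (1, 1)}, so the count is 2.
Comparison with the Bézout bound: 2 ≤ 2 = deg(f)·deg(g), as expected for curves with no common component (the bound is attained).


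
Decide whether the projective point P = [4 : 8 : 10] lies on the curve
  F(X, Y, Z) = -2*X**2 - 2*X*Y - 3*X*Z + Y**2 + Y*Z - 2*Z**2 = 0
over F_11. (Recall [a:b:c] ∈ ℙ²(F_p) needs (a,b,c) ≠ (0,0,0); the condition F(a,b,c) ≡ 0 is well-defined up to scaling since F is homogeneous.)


F(4,8,10) ≡ 3 (mod 11); P is NOT on the curve.

Evaluate F(4, 8, 10) term-by-term (mod 11).
  -2*X**2 ↦ -2·16·1·1 = -32
  -2*X*Y ↦ -2·4·8·1 = -64
  -3*X*Z ↦ -3·4·1·10 = -120
  Y**2 ↦ 1·1·64·1 = 64
  Y*Z ↦ 1·1·8·10 = 80
  -2*Z**2 ↦ -2·1·1·100 = -200
Sum: F(4, 8, 10) = (-32) + (-64) + (-120) + (64) + (80) + (-200) = -272.
Reducing mod 11: -272 ≡ 3 (mod 11).
Since F(a, b, c) ≡ 3 ≠ 0 (mod 11), P does NOT lie on the curve.


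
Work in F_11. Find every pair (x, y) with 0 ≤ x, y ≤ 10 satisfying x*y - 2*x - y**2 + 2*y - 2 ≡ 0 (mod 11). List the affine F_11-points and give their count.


Affine F_11-points: {(1, 6), (1, 8), (2, 5), (2, 10), (3, 7), (3, 9), (5, 3), (5, 4), (10, 0), (10, 1)}; count = 10.

For each of the 121 pairs (x, y) ∈ F_11², evaluate f(x, y) mod 11. Record the zeros.
  x = 0: [0↦9, 1↦10, 2↦9, 3↦6, 4↦1, 5↦5, 6↦7, 7↦7, 8↦5, 9↦1, 10↦6]  zeros at y ∈ ∅
  x = 1: [0↦7, 1↦9, 2↦9, 3↦7, 4↦3, 5↦8, 6↦0, 7↦1, 8↦0, 9↦8, 10↦3]  zeros at y ∈ {6, 8}
  x = 2: [0↦5, 1↦8, 2↦9, 3↦8, 4↦5, 5↦0, 6↦4, 7↦6, 8↦6, 9↦4, 10↦0]  zeros at y ∈ {5, 10}
  x = 3: [0↦3, 1↦7, 2↦9, 3↦9, 4↦7, 5↦3, 6↦8, 7↦0, 8↦1, 9↦0, 10↦8]  zeros at y ∈ {7, 9}
  x = 4: [0↦1, 1↦6, 2↦9, 3↦10, 4↦9, 5↦6, 6↦1, 7↦5, 8↦7, 9↦7, 10↦5]  zeros at y ∈ ∅
  x = 5: [0↦10, 1↦5, 2↦9, 3↦0, 4↦0, 5↦9, 6↦5, 7↦10, 8↦2, 9↦3, 10↦2]  zeros at y ∈ {3, 4}
  x = 6: [0↦8, 1↦4, 2↦9, 3↦1, 4↦2, 5↦1, 6↦9, 7↦4, 8↦8, 9↦10, 10↦10]  zeros at y ∈ ∅
  x = 7: [0↦6, 1↦3, 2↦9, 3↦2, 4↦4, 5↦4, 6↦2, 7↦9, 8↦3, 9↦6, 10↦7]  zeros at y ∈ ∅
  x = 8: [0↦4, 1↦2, 2↦9, 3↦3, 4↦6, 5↦7, 6↦6, 7↦3, 8↦9, 9↦2, 10↦4]  zeros at y ∈ ∅
  x = 9: [0↦2, 1↦1, 2↦9, 3↦4, 4↦8, 5↦10, 6↦10, 7↦8, 8↦4, 9↦9, 10↦1]  zeros at y ∈ ∅
  x = 10: [0↦0, 1↦0, 2↦9, 3↦5, 4↦10, 5↦2, 6↦3, 7↦2, 8↦10, 9↦5, 10↦9]  zeros at y ∈ {0, 1}
Collecting zeros: affine points = {(1, 6), (1, 8), (2, 5), (2, 10), (3, 7), (3, 9), (5, 3), (5, 4), (10, 0), (10, 1)}.
Total count |C(F_11)_aff| = 10.


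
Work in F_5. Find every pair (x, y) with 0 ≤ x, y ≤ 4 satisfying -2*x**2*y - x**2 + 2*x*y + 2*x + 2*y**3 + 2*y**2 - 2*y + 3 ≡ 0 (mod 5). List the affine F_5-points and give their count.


Affine F_5-points: {(0, 1), (0, 4), (1, 3), (2, 2), (3, 0), (3, 1), (3, 3), (4, 0)}; count = 8.

For each of the 25 pairs (x, y) ∈ F_5², evaluate f(x, y) mod 5. Record the zeros.
  x = 0: [0↦3, 1↦0, 2↦3, 3↦4, 4↦0]  zeros at y ∈ {1, 4}
  x = 1: [0↦4, 1↦1, 2↦4, 3↦0, 4↦1]  zeros at y ∈ {3}
  x = 2: [0↦3, 1↦1, 2↦0, 3↦2, 4↦4]  zeros at y ∈ {2}
  x = 3: [0↦0, 1↦0, 2↦1, 3↦0, 4↦4]  zeros at y ∈ {0, 1, 3}
  x = 4: [0↦0, 1↦3, 2↦2, 3↦4, 4↦1]  zeros at y ∈ {0}
Collecting zeros: affine points = {(0, 1), (0, 4), (1, 3), (2, 2), (3, 0), (3, 1), (3, 3), (4, 0)}.
Total count |C(F_5)_aff| = 8.


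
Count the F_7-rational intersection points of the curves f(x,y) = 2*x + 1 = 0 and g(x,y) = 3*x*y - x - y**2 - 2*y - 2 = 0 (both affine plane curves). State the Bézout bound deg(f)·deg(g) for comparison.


Common zeros: {(3, 3), (3, 4)}; count = 2; Bézout bound = 2.

deg(f) = 1, deg(g) = 2, so Bézout bound = 2.
Scan x ∈ F_7. For each x, list the y ∈ F_7 with f(x, y) ≡ 0 and those with g(x, y) ≡ 0 (mod 7); the common zeros in that column are the intersection.
  x = 0: f ≡ 0 at y ∈ ∅; g ≡ 0 at y ∈ ∅; common: ∅.
  x = 1: f ≡ 0 at y ∈ ∅; g ≡ 0 at y ∈ ∅; common: ∅.
  x = 2: f ≡ 0 at y ∈ ∅; g ≡ 0 at y ∈ {2}; common: ∅.
  x = 3: f ≡ 0 at y ∈ {0, 1, 2, 3, 4, 5, 6}; g ≡ 0 at y ∈ {3, 4}; common: {3, 4}.
  x = 4: f ≡ 0 at y ∈ ∅; g ≡ 0 at y ∈ ∅; common: ∅.
  x = 5: f ≡ 0 at y ∈ ∅; g ≡ 0 at y ∈ {0, 6}; common: ∅.
  x = 6: f ≡ 0 at y ∈ ∅; g ≡ 0 at y ∈ {1}; common: ∅.
Collecting: common zeros = {(3, 3), (3, 4)}, so the count is 2.
Comparison with the Bézout bound: 2 ≤ 2 = deg(f)·deg(g), as expected for curves with no common component (the bound is attained).


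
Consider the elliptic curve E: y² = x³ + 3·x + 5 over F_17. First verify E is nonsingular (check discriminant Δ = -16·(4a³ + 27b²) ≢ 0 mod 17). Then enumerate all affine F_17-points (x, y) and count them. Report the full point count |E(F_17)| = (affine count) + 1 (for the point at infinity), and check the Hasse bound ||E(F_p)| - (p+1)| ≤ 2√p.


Affine points = {(1, 3), (1, 14), (2, 6), (2, 11), (4, 8), (4, 9), (5, 3), (5, 14), (6, 1), (6, 16), (9, 8), (9, 9), (10, 7), (10, 10), (11, 3), (11, 14), (12, 1), (12, 16), (15, 5), (15, 12), (16, 1), (16, 16)}; affine count = 22; |E(F_17)| = 23.

Discriminant check: Δ ∝ 4a³ + 27b² = 4·3³ + 27·5² = 4·27 + 27·25 ≡ 1 (mod 17). Nonzero ⇒ E is nonsingular.
For each x ∈ F_17, compute rhs = x³ + 3·x + 5 mod 17, then count y ∈ F_17 with y² ≡ rhs.
  x = 0: rhs = 5, matching y values: none (0 points).
  x = 1: rhs = 9, matching y values: 3, 14 (2 points).
  x = 2: rhs = 2, matching y values: 6, 11 (2 points).
  x = 3: rhs = 7, matching y values: none (0 points).
  x = 4: rhs = 13, matching y values: 8, 9 (2 points).
  x = 5: rhs = 9, matching y values: 3, 14 (2 points).
  x = 6: rhs = 1, matching y values: 1, 16 (2 points).
  x = 7: rhs = 12, matching y values: none (0 points).
  x = 8: rhs = 14, matching y values: none (0 points).
  x = 9: rhs = 13, matching y values: 8, 9 (2 points).
  x = 10: rhs = 15, matching y values: 7, 10 (2 points).
  x = 11: rhs = 9, matching y values: 3, 14 (2 points).
  x = 12: rhs = 1, matching y values: 1, 16 (2 points).
  x = 13: rhs = 14, matching y values: none (0 points).
  x = 14: rhs = 3, matching y values: none (0 points).
  x = 15: rhs = 8, matching y values: 5, 12 (2 points).
  x = 16: rhs = 1, matching y values: 1, 16 (2 points).
Total affine count: 22.
Full point count |E(F_17)| = 22 + 1 = 23.
Hasse bound: |23 − (17+1)| = |5| = 5 ≤ 2√17 ≈ 8.2462 ✓.


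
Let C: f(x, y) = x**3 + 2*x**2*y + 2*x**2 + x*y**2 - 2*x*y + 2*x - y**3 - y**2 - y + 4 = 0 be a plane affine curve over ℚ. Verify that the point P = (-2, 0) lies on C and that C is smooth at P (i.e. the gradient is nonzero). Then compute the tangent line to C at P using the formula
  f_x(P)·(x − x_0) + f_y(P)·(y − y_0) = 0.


Tangent line at P: 6*x + 11*y + 12 = 0.

Step 1: f(-2, 0) = 0, so P lies on C.
Step 2: partial derivatives
  f_x(x, y) = 3*x**2 + 4*x*y + 4*x + y**2 - 2*y + 2, f_y(x, y) = 2*x**2 + 2*x*y - 2*x - 3*y**2 - 2*y - 1.
  f_x(P) = 6, f_y(P) = 11 (gradient nonzero, so P is smooth).
Step 3: tangent line at P: 6·(x − -2) + 11·(y − 0) = 0.
Expanding: 6*x + 11*y + 12 = 0.


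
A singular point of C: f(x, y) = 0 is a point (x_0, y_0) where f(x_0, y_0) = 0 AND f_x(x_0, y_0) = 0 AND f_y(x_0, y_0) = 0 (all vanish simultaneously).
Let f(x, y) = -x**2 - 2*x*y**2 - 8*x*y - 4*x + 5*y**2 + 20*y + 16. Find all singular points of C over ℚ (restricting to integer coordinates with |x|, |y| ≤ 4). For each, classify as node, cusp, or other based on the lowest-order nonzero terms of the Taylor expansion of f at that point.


Singular points: {(2, -2)}; classification: node.

Compute partial derivatives:
  f_x = -2*x - 2*y**2 - 8*y - 4.
  f_y = -4*x*y - 8*x + 10*y + 20.
Scan x_0 ∈ {−4, ..., 4}. For each x_0, f_y(x_0, y) is a polynomial in y; find its integer roots y ∈ {−4, ..., 4}, then test f_x and f at those candidates.
  x = -4: f_y(-4, y) = 26*y + 52; vanishes at y ∈ {-2}. (-4, -2): f_x = 12 ≠ 0.
  x = -3: f_y(-3, y) = 22*y + 44; vanishes at y ∈ {-2}. (-3, -2): f_x = 10 ≠ 0.
  x = -2: f_y(-2, y) = 18*y + 36; vanishes at y ∈ {-2}. (-2, -2): f_x = 8 ≠ 0.
  x = -1: f_y(-1, y) = 14*y + 28; vanishes at y ∈ {-2}. (-1, -2): f_x = 6 ≠ 0.
  x = 0: f_y(0, y) = 10*y + 20; vanishes at y ∈ {-2}. (0, -2): f_x = 4 ≠ 0.
  x = 1: f_y(1, y) = 6*y + 12; vanishes at y ∈ {-2}. (1, -2): f_x = 2 ≠ 0.
  x = 2: f_y(2, y) = 2*y + 4; vanishes at y ∈ {-2}. (2, -2): f_x = 0, f = 0 — SINGULAR.
  x = 3: f_y(3, y) = -2*y - 4; vanishes at y ∈ {-2}. (3, -2): f_x = -2 ≠ 0.
  x = 4: f_y(4, y) = -6*y - 12; vanishes at y ∈ {-2}. (4, -2): f_x = -4 ≠ 0.
Only singular point on the grid: (2, -2).
Classify: substitute x = 2 + u, y = -2 + v and expand: f = -u**2 - 2*u*v**2 + v**2.
No constant or linear terms (consistent with a singular point). Quadratic part: -u**2 + v**2. Cubic part: -2*u*v**2.
The quadratic part v**2 - u**2 = (v − u)(v + u) splits into two distinct linear factors, so there are two distinct tangent lines y − -2 = ±(x − 2) — this is a node (ordinary double point).
Classification: node.


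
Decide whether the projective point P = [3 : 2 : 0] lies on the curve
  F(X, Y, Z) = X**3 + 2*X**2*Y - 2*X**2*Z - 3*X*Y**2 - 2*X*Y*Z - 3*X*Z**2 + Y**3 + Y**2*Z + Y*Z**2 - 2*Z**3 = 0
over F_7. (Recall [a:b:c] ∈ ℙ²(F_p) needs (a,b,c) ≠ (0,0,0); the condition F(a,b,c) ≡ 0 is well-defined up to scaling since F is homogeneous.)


F(3,2,0) ≡ 0 (mod 7); P is on the curve.

Evaluate F(3, 2, 0) term-by-term (mod 7).
  X**3 ↦ 1·27·1·1 = 27
  2*X**2*Y ↦ 2·9·2·1 = 36
  -2*X**2*Z ↦ -2·9·1·0 = 0
  -3*X*Y**2 ↦ -3·3·4·1 = -36
  -2*X*Y*Z ↦ -2·3·2·0 = 0
  -3*X*Z**2 ↦ -3·3·1·0 = 0
  Y**3 ↦ 1·1·8·1 = 8
  Y**2*Z ↦ 1·1·4·0 = 0
  Y*Z**2 ↦ 1·1·2·0 = 0
  -2*Z**3 ↦ -2·1·1·0 = 0
Sum: F(3, 2, 0) = (27) + (36) + (0) + (-36) + (0) + (0) + (8) + (0) + (0) + (0) = 35.
Reducing mod 7: 35 ≡ 0 (mod 7).
Since F(a, b, c) ≡ 0 (mod 7), P lies on the curve.


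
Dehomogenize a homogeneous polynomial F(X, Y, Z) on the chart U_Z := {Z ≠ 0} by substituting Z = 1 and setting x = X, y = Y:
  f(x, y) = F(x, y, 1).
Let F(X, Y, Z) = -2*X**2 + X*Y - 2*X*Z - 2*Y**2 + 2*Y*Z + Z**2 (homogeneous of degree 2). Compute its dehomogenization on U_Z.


f(x, y) = -2*x**2 + x*y - 2*x - 2*y**2 + 2*y + 1

On U_Z we set Z = 1. Each monomial c·X^i·Y^j·Z^k in F becomes c·x^i·y^j·1^k = c·x^i·y^j.
Substituting Z = 1: F(X, Y, 1) = -2*x**2 + x*y - 2*x - 2*y**2 + 2*y + 1.
Note: deg(f) ≤ deg(F) = 2; strict inequality happens when F is divisible by Z (lost terms).


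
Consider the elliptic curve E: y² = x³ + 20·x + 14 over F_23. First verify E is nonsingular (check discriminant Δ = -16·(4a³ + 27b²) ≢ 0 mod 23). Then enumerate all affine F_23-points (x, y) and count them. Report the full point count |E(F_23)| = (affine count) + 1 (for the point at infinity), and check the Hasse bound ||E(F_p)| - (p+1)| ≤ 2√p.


Affine points = {(1, 9), (1, 14), (2, 4), (2, 19), (3, 3), (3, 20), (5, 3), (5, 20), (9, 7), (9, 16), (10, 8), (10, 15), (11, 1), (11, 22), (12, 2), (12, 21), (14, 5), (14, 18), (15, 3), (15, 20), (17, 0), (19, 10), (19, 13), (21, 9), (21, 14), (22, 4), (22, 19)}; affine count = 27; |E(F_23)| = 28.

Discriminant check: Δ ∝ 4a³ + 27b² = 4·20³ + 27·14² = 4·8000 + 27·196 ≡ 9 (mod 23). Nonzero ⇒ E is nonsingular.
For each x ∈ F_23, compute rhs = x³ + 20·x + 14 mod 23, then count y ∈ F_23 with y² ≡ rhs.
  x = 0: rhs = 14, matching y values: none (0 points).
  x = 1: rhs = 12, matching y values: 9, 14 (2 points).
  x = 2: rhs = 16, matching y values: 4, 19 (2 points).
  x = 3: rhs = 9, matching y values: 3, 20 (2 points).
  x = 4: rhs = 20, matching y values: none (0 points).
  x = 5: rhs = 9, matching y values: 3, 20 (2 points).
  x = 6: rhs = 5, matching y values: none (0 points).
  x = 7: rhs = 14, matching y values: none (0 points).
  x = 8: rhs = 19, matching y values: none (0 points).
  x = 9: rhs = 3, matching y values: 7, 16 (2 points).
  x = 10: rhs = 18, matching y values: 8, 15 (2 points).
  x = 11: rhs = 1, matching y values: 1, 22 (2 points).
  x = 12: rhs = 4, matching y values: 2, 21 (2 points).
  x = 13: rhs = 10, matching y values: none (0 points).
  x = 14: rhs = 2, matching y values: 5, 18 (2 points).
  x = 15: rhs = 9, matching y values: 3, 20 (2 points).
  x = 16: rhs = 14, matching y values: none (0 points).
  x = 17: rhs = 0, matching y values: 0 (1 points).
  x = 18: rhs = 19, matching y values: none (0 points).
  x = 19: rhs = 8, matching y values: 10, 13 (2 points).
  x = 20: rhs = 19, matching y values: none (0 points).
  x = 21: rhs = 12, matching y values: 9, 14 (2 points).
  x = 22: rhs = 16, matching y values: 4, 19 (2 points).
Total affine count: 27.
Full point count |E(F_23)| = 27 + 1 = 28.
Hasse bound: |28 − (23+1)| = |4| = 4 ≤ 2√23 ≈ 9.5917 ✓.


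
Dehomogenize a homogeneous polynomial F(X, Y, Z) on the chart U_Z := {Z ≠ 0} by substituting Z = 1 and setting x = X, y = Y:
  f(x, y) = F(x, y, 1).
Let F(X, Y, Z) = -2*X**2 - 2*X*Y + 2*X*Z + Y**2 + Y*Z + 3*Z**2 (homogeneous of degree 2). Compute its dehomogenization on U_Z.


f(x, y) = -2*x**2 - 2*x*y + 2*x + y**2 + y + 3

On U_Z we set Z = 1. Each monomial c·X^i·Y^j·Z^k in F becomes c·x^i·y^j·1^k = c·x^i·y^j.
Substituting Z = 1: F(X, Y, 1) = -2*x**2 - 2*x*y + 2*x + y**2 + y + 3.
Note: deg(f) ≤ deg(F) = 2; strict inequality happens when F is divisible by Z (lost terms).


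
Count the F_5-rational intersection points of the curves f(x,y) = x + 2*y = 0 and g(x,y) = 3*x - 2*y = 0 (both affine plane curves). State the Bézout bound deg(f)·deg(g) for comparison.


Common zeros: {(0, 0)}; count = 1; Bézout bound = 1.

deg(f) = 1, deg(g) = 1, so Bézout bound = 1.
Scan x ∈ F_5. For each x, list the y ∈ F_5 with f(x, y) ≡ 0 and those with g(x, y) ≡ 0 (mod 5); the common zeros in that column are the intersection.
  x = 0: f ≡ 0 at y ∈ {0}; g ≡ 0 at y ∈ {0}; common: {0}.
  x = 1: f ≡ 0 at y ∈ {2}; g ≡ 0 at y ∈ {4}; common: ∅.
  x = 2: f ≡ 0 at y ∈ {4}; g ≡ 0 at y ∈ {3}; common: ∅.
  x = 3: f ≡ 0 at y ∈ {1}; g ≡ 0 at y ∈ {2}; common: ∅.
  x = 4: f ≡ 0 at y ∈ {3}; g ≡ 0 at y ∈ {1}; common: ∅.
Collecting: common zeros = {(0, 0)}, so the count is 1.
Comparison with the Bézout bound: 1 ≤ 1 = deg(f)·deg(g), as expected for curves with no common component (the bound is attained).


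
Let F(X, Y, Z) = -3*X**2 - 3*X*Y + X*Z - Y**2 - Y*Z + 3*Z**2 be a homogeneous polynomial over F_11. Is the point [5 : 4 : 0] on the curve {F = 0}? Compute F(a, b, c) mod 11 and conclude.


F(5,4,0) ≡ 3 (mod 11); P is NOT on the curve.

Evaluate F(5, 4, 0) term-by-term (mod 11).
  -3*X**2 ↦ -3·25·1·1 = -75
  -3*X*Y ↦ -3·5·4·1 = -60
  X*Z ↦ 1·5·1·0 = 0
  -Y**2 ↦ -1·1·16·1 = -16
  -Y*Z ↦ -1·1·4·0 = 0
  3*Z**2 ↦ 3·1·1·0 = 0
Sum: F(5, 4, 0) = (-75) + (-60) + (0) + (-16) + (0) + (0) = -151.
Reducing mod 11: -151 ≡ 3 (mod 11).
Since F(a, b, c) ≡ 3 ≠ 0 (mod 11), P does NOT lie on the curve.


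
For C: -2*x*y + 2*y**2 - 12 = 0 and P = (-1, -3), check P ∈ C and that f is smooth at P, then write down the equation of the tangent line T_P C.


Tangent line at P: 6*x - 10*y - 24 = 0.

Step 1: f(-1, -3) = 0, so P lies on C.
Step 2: partial derivatives
  f_x(x, y) = -2*y, f_y(x, y) = -2*x + 4*y.
  f_x(P) = 6, f_y(P) = -10 (gradient nonzero, so P is smooth).
Step 3: tangent line at P: 6·(x − -1) + -10·(y − -3) = 0.
Expanding: 6*x - 10*y - 24 = 0.


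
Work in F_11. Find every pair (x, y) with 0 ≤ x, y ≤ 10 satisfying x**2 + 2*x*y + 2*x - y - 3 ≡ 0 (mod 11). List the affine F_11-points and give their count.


Affine F_11-points: {(0, 8), (1, 0), (2, 2), (3, 2), (4, 8), (5, 5), (7, 3), (8, 0), (9, 6), (10, 6)}; count = 10.

For each of the 121 pairs (x, y) ∈ F_11², evaluate f(x, y) mod 11. Record the zeros.
  x = 0: [0↦8, 1↦7, 2↦6, 3↦5, 4↦4, 5↦3, 6↦2, 7↦1, 8↦0, 9↦10, 10↦9]  zeros at y ∈ {8}
  x = 1: [0↦0, 1↦1, 2↦2, 3↦3, 4↦4, 5↦5, 6↦6, 7↦7, 8↦8, 9↦9, 10↦10]  zeros at y ∈ {0}
  x = 2: [0↦5, 1↦8, 2↦0, 3↦3, 4↦6, 5↦9, 6↦1, 7↦4, 8↦7, 9↦10, 10↦2]  zeros at y ∈ {2}
  x = 3: [0↦1, 1↦6, 2↦0, 3↦5, 4↦10, 5↦4, 6↦9, 7↦3, 8↦8, 9↦2, 10↦7]  zeros at y ∈ {2}
  x = 4: [0↦10, 1↦6, 2↦2, 3↦9, 4↦5, 5↦1, 6↦8, 7↦4, 8↦0, 9↦7, 10↦3]  zeros at y ∈ {8}
  x = 5: [0↦10, 1↦8, 2↦6, 3↦4, 4↦2, 5↦0, 6↦9, 7↦7, 8↦5, 9↦3, 10↦1]  zeros at y ∈ {5}
  x = 6: [0↦1, 1↦1, 2↦1, 3↦1, 4↦1, 5↦1, 6↦1, 7↦1, 8↦1, 9↦1, 10↦1]  zeros at y ∈ ∅
  x = 7: [0↦5, 1↦7, 2↦9, 3↦0, 4↦2, 5↦4, 6↦6, 7↦8, 8↦10, 9↦1, 10↦3]  zeros at y ∈ {3}
  x = 8: [0↦0, 1↦4, 2↦8, 3↦1, 4↦5, 5↦9, 6↦2, 7↦6, 8↦10, 9↦3, 10↦7]  zeros at y ∈ {0}
  x = 9: [0↦8, 1↦3, 2↦9, 3↦4, 4↦10, 5↦5, 6↦0, 7↦6, 8↦1, 9↦7, 10↦2]  zeros at y ∈ {6}
  x = 10: [0↦7, 1↦4, 2↦1, 3↦9, 4↦6, 5↦3, 6↦0, 7↦8, 8↦5, 9↦2, 10↦10]  zeros at y ∈ {6}
Collecting zeros: affine points = {(0, 8), (1, 0), (2, 2), (3, 2), (4, 8), (5, 5), (7, 3), (8, 0), (9, 6), (10, 6)}.
Total count |C(F_11)_aff| = 10.


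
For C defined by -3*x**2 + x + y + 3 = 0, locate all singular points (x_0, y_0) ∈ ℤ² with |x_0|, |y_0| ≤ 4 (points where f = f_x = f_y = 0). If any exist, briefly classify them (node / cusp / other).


No singular points in the scanned grid; C is smooth there.

Compute partial derivatives:
  f_x = 1 - 6*x.
  f_y = 1.
f_y = 1 is a nonzero constant, so f_y never vanishes: no point (x, y) can satisfy f = f_x = f_y = 0. In particular no (x, y) ∈ {−4, ..., 4}² is singular; the curve is smooth.


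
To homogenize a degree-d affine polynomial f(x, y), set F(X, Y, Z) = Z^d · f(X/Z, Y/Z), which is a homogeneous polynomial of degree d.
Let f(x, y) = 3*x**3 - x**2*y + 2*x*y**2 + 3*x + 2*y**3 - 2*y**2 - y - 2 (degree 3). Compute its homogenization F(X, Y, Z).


F(X, Y, Z) = 3*X**3 - X**2*Y + 2*X*Y**2 + 3*X*Z**2 + 2*Y**3 - 2*Y**2*Z - Y*Z**2 - 2*Z**3

deg(f) = 3.
Substitute x = X/Z, y = Y/Z into f, then multiply by Z^3.
  monomial 3·x^3·y^0 ↦ 3·X^3·Y^0·Z^0.
  monomial -1·x^2·y^1 ↦ -1·X^2·Y^1·Z^0.
  monomial 2·x^1·y^2 ↦ 2·X^1·Y^2·Z^0.
  monomial 3·x^1·y^0 ↦ 3·X^1·Y^0·Z^2.
  monomial 2·x^0·y^3 ↦ 2·X^0·Y^3·Z^0.
  monomial -2·x^0·y^2 ↦ -2·X^0·Y^2·Z^1.
  monomial -1·x^0·y^1 ↦ -1·X^0·Y^1·Z^2.
  monomial -2·x^0·y^0 ↦ -2·X^0·Y^0·Z^3.
Collecting: F(X, Y, Z) = 3*X**3 - X**2*Y + 2*X*Y**2 + 3*X*Z**2 + 2*Y**3 - 2*Y**2*Z - Y*Z**2 - 2*Z**3.


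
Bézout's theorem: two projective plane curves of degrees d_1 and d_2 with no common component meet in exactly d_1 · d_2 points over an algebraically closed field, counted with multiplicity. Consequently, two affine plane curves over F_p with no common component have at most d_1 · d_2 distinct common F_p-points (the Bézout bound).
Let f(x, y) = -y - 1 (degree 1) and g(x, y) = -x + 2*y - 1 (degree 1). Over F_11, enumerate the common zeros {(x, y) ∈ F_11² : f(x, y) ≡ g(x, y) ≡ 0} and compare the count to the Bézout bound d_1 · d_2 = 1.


Common zeros: {(8, 10)}; count = 1; Bézout bound = 1.

deg(f) = 1, deg(g) = 1, so Bézout bound = 1.
Scan x ∈ F_11. For each x, list the y ∈ F_11 with f(x, y) ≡ 0 and those with g(x, y) ≡ 0 (mod 11); the common zeros in that column are the intersection.
  x = 0: f ≡ 0 at y ∈ {10}; g ≡ 0 at y ∈ {6}; common: ∅.
  x = 1: f ≡ 0 at y ∈ {10}; g ≡ 0 at y ∈ {1}; common: ∅.
  x = 2: f ≡ 0 at y ∈ {10}; g ≡ 0 at y ∈ {7}; common: ∅.
  x = 3: f ≡ 0 at y ∈ {10}; g ≡ 0 at y ∈ {2}; common: ∅.
  x = 4: f ≡ 0 at y ∈ {10}; g ≡ 0 at y ∈ {8}; common: ∅.
  x = 5: f ≡ 0 at y ∈ {10}; g ≡ 0 at y ∈ {3}; common: ∅.
  x = 6: f ≡ 0 at y ∈ {10}; g ≡ 0 at y ∈ {9}; common: ∅.
  x = 7: f ≡ 0 at y ∈ {10}; g ≡ 0 at y ∈ {4}; common: ∅.
  x = 8: f ≡ 0 at y ∈ {10}; g ≡ 0 at y ∈ {10}; common: {10}.
  x = 9: f ≡ 0 at y ∈ {10}; g ≡ 0 at y ∈ {5}; common: ∅.
  x = 10: f ≡ 0 at y ∈ {10}; g ≡ 0 at y ∈ {0}; common: ∅.
Collecting: common zeros = {(8, 10)}, so the count is 1.
Comparison with the Bézout bound: 1 ≤ 1 = deg(f)·deg(g), as expected for curves with no common component (the bound is attained).


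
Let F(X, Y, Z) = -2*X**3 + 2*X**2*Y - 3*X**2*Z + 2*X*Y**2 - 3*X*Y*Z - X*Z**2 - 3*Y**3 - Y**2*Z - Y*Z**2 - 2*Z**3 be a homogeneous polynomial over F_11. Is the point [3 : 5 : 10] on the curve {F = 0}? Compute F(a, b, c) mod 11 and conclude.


F(3,5,10) ≡ 1 (mod 11); P is NOT on the curve.

Evaluate F(3, 5, 10) term-by-term (mod 11).
  -2*X**3 ↦ -2·27·1·1 = -54
  2*X**2*Y ↦ 2·9·5·1 = 90
  -3*X**2*Z ↦ -3·9·1·10 = -270
  2*X*Y**2 ↦ 2·3·25·1 = 150
  -3*X*Y*Z ↦ -3·3·5·10 = -450
  -X*Z**2 ↦ -1·3·1·100 = -300
  -3*Y**3 ↦ -3·1·125·1 = -375
  -Y**2*Z ↦ -1·1·25·10 = -250
  -Y*Z**2 ↦ -1·1·5·100 = -500
  -2*Z**3 ↦ -2·1·1·1000 = -2000
Sum: F(3, 5, 10) = (-54) + (90) + (-270) + (150) + (-450) + (-300) + (-375) + (-250) + (-500) + (-2000) = -3959.
Reducing mod 11: -3959 ≡ 1 (mod 11).
Since F(a, b, c) ≡ 1 ≠ 0 (mod 11), P does NOT lie on the curve.


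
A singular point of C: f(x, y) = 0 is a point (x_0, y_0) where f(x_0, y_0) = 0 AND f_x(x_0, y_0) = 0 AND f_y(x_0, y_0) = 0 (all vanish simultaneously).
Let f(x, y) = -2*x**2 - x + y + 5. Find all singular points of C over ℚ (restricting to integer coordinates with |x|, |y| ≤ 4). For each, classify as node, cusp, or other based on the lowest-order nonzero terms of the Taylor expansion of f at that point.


No singular points in the scanned grid; C is smooth there.

Compute partial derivatives:
  f_x = -4*x - 1.
  f_y = 1.
f_y = 1 is a nonzero constant, so f_y never vanishes: no point (x, y) can satisfy f = f_x = f_y = 0. In particular no (x, y) ∈ {−4, ..., 4}² is singular; the curve is smooth.


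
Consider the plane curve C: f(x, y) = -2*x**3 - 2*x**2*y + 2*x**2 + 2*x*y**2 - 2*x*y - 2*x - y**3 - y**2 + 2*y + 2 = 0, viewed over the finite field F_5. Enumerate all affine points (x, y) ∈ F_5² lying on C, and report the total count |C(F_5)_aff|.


Affine F_5-points: {(0, 4), (1, 0), (2, 0), (2, 3), (3, 0), (4, 3)}; count = 6.

For each of the 25 pairs (x, y) ∈ F_5², evaluate f(x, y) mod 5. Record the zeros.
  x = 0: [0↦2, 1↦2, 2↦4, 3↦2, 4↦0]  zeros at y ∈ {4}
  x = 1: [0↦0, 1↦3, 2↦2, 3↦1, 4↦4]  zeros at y ∈ {0}
  x = 2: [0↦0, 1↦2, 2↦4, 3↦0, 4↦4]  zeros at y ∈ {0, 3}
  x = 3: [0↦0, 1↦2, 2↦3, 3↦2, 4↦3]  zeros at y ∈ {0}
  x = 4: [0↦3, 1↦1, 2↦2, 3↦0, 4↦4]  zeros at y ∈ {3}
Collecting zeros: affine points = {(0, 4), (1, 0), (2, 0), (2, 3), (3, 0), (4, 3)}.
Total count |C(F_5)_aff| = 6.


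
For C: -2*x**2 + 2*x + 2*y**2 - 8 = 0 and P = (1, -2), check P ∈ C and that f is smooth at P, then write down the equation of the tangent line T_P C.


Tangent line at P: -2*x - 8*y - 14 = 0.

Step 1: f(1, -2) = 0, so P lies on C.
Step 2: partial derivatives
  f_x(x, y) = 2 - 4*x, f_y(x, y) = 4*y.
  f_x(P) = -2, f_y(P) = -8 (gradient nonzero, so P is smooth).
Step 3: tangent line at P: -2·(x − 1) + -8·(y − -2) = 0.
Expanding: -2*x - 8*y - 14 = 0.


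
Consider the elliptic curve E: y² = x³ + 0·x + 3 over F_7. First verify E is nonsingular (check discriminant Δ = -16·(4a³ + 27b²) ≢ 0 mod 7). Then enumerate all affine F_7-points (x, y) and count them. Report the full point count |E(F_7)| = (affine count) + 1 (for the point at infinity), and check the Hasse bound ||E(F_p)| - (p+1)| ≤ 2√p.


Affine points = {(1, 2), (1, 5), (2, 2), (2, 5), (3, 3), (3, 4), (4, 2), (4, 5), (5, 3), (5, 4), (6, 3), (6, 4)}; affine count = 12; |E(F_7)| = 13.

Discriminant check: Δ ∝ 4a³ + 27b² = 4·0³ + 27·3² = 4·0 + 27·9 ≡ 5 (mod 7). Nonzero ⇒ E is nonsingular.
For each x ∈ F_7, compute rhs = x³ + 0·x + 3 mod 7, then count y ∈ F_7 with y² ≡ rhs.
  x = 0: rhs = 3, matching y values: none (0 points).
  x = 1: rhs = 4, matching y values: 2, 5 (2 points).
  x = 2: rhs = 4, matching y values: 2, 5 (2 points).
  x = 3: rhs = 2, matching y values: 3, 4 (2 points).
  x = 4: rhs = 4, matching y values: 2, 5 (2 points).
  x = 5: rhs = 2, matching y values: 3, 4 (2 points).
  x = 6: rhs = 2, matching y values: 3, 4 (2 points).
Total affine count: 12.
Full point count |E(F_7)| = 12 + 1 = 13.
Hasse bound: |13 − (7+1)| = |5| = 5 ≤ 2√7 ≈ 5.2915 ✓.


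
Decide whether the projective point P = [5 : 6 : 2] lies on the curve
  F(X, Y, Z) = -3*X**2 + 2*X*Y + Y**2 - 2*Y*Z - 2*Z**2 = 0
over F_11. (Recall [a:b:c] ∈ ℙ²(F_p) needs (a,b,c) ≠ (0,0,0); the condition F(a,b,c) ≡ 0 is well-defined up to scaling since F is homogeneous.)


F(5,6,2) ≡ 0 (mod 11); P is on the curve.

Evaluate F(5, 6, 2) term-by-term (mod 11).
  -3*X**2 ↦ -3·25·1·1 = -75
  2*X*Y ↦ 2·5·6·1 = 60
  Y**2 ↦ 1·1·36·1 = 36
  -2*Y*Z ↦ -2·1·6·2 = -24
  -2*Z**2 ↦ -2·1·1·4 = -8
Sum: F(5, 6, 2) = (-75) + (60) + (36) + (-24) + (-8) = -11.
Reducing mod 11: -11 ≡ 0 (mod 11).
Since F(a, b, c) ≡ 0 (mod 11), P lies on the curve.


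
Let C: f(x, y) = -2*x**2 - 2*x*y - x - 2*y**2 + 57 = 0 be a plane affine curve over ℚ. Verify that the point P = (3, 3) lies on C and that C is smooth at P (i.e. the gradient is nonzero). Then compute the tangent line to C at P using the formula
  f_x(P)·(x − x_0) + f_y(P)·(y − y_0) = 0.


Tangent line at P: -19*x - 18*y + 111 = 0.

Step 1: f(3, 3) = 0, so P lies on C.
Step 2: partial derivatives
  f_x(x, y) = -4*x - 2*y - 1, f_y(x, y) = -2*x - 4*y.
  f_x(P) = -19, f_y(P) = -18 (gradient nonzero, so P is smooth).
Step 3: tangent line at P: -19·(x − 3) + -18·(y − 3) = 0.
Expanding: -19*x - 18*y + 111 = 0.


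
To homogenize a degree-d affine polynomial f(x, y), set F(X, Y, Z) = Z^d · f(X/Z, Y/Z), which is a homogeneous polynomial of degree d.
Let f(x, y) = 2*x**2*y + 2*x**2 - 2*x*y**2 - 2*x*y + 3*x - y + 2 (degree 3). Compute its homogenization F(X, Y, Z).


F(X, Y, Z) = 2*X**2*Y + 2*X**2*Z - 2*X*Y**2 - 2*X*Y*Z + 3*X*Z**2 - Y*Z**2 + 2*Z**3

deg(f) = 3.
Substitute x = X/Z, y = Y/Z into f, then multiply by Z^3.
  monomial 2·x^2·y^1 ↦ 2·X^2·Y^1·Z^0.
  monomial 2·x^2·y^0 ↦ 2·X^2·Y^0·Z^1.
  monomial -2·x^1·y^2 ↦ -2·X^1·Y^2·Z^0.
  monomial -2·x^1·y^1 ↦ -2·X^1·Y^1·Z^1.
  monomial 3·x^1·y^0 ↦ 3·X^1·Y^0·Z^2.
  monomial -1·x^0·y^1 ↦ -1·X^0·Y^1·Z^2.
  monomial 2·x^0·y^0 ↦ 2·X^0·Y^0·Z^3.
Collecting: F(X, Y, Z) = 2*X**2*Y + 2*X**2*Z - 2*X*Y**2 - 2*X*Y*Z + 3*X*Z**2 - Y*Z**2 + 2*Z**3.


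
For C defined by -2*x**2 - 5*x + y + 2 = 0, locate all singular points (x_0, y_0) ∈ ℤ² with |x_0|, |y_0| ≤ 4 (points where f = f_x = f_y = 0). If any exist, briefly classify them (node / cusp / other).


No singular points in the scanned grid; C is smooth there.

Compute partial derivatives:
  f_x = -4*x - 5.
  f_y = 1.
f_y = 1 is a nonzero constant, so f_y never vanishes: no point (x, y) can satisfy f = f_x = f_y = 0. In particular no (x, y) ∈ {−4, ..., 4}² is singular; the curve is smooth.


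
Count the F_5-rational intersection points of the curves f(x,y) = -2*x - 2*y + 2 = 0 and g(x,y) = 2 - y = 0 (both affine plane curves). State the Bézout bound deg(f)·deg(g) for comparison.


Common zeros: {(4, 2)}; count = 1; Bézout bound = 1.

deg(f) = 1, deg(g) = 1, so Bézout bound = 1.
Scan x ∈ F_5. For each x, list the y ∈ F_5 with f(x, y) ≡ 0 and those with g(x, y) ≡ 0 (mod 5); the common zeros in that column are the intersection.
  x = 0: f ≡ 0 at y ∈ {1}; g ≡ 0 at y ∈ {2}; common: ∅.
  x = 1: f ≡ 0 at y ∈ {0}; g ≡ 0 at y ∈ {2}; common: ∅.
  x = 2: f ≡ 0 at y ∈ {4}; g ≡ 0 at y ∈ {2}; common: ∅.
  x = 3: f ≡ 0 at y ∈ {3}; g ≡ 0 at y ∈ {2}; common: ∅.
  x = 4: f ≡ 0 at y ∈ {2}; g ≡ 0 at y ∈ {2}; common: {2}.
Collecting: common zeros = {(4, 2)}, so the count is 1.
Comparison with the Bézout bound: 1 ≤ 1 = deg(f)·deg(g), as expected for curves with no common component (the bound is attained).


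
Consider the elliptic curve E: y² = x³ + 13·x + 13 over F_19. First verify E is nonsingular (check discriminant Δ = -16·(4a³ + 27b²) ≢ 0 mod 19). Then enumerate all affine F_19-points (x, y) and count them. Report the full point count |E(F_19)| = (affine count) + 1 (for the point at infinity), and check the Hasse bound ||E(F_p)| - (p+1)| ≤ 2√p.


Affine points = {(2, 3), (2, 16), (9, 2), (9, 17), (11, 9), (11, 10), (12, 4), (12, 15), (13, 2), (13, 17), (15, 7), (15, 12), (16, 2), (16, 17), (17, 6), (17, 13)}; affine count = 16; |E(F_19)| = 17.

Discriminant check: Δ ∝ 4a³ + 27b² = 4·13³ + 27·13² = 4·2197 + 27·169 ≡ 13 (mod 19). Nonzero ⇒ E is nonsingular.
For each x ∈ F_19, compute rhs = x³ + 13·x + 13 mod 19, then count y ∈ F_19 with y² ≡ rhs.
  x = 0: rhs = 13, matching y values: none (0 points).
  x = 1: rhs = 8, matching y values: none (0 points).
  x = 2: rhs = 9, matching y values: 3, 16 (2 points).
  x = 3: rhs = 3, matching y values: none (0 points).
  x = 4: rhs = 15, matching y values: none (0 points).
  x = 5: rhs = 13, matching y values: none (0 points).
  x = 6: rhs = 3, matching y values: none (0 points).
  x = 7: rhs = 10, matching y values: none (0 points).
  x = 8: rhs = 2, matching y values: none (0 points).
  x = 9: rhs = 4, matching y values: 2, 17 (2 points).
  x = 10: rhs = 3, matching y values: none (0 points).
  x = 11: rhs = 5, matching y values: 9, 10 (2 points).
  x = 12: rhs = 16, matching y values: 4, 15 (2 points).
  x = 13: rhs = 4, matching y values: 2, 17 (2 points).
  x = 14: rhs = 13, matching y values: none (0 points).
  x = 15: rhs = 11, matching y values: 7, 12 (2 points).
  x = 16: rhs = 4, matching y values: 2, 17 (2 points).
  x = 17: rhs = 17, matching y values: 6, 13 (2 points).
  x = 18: rhs = 18, matching y values: none (0 points).
Total affine count: 16.
Full point count |E(F_19)| = 16 + 1 = 17.
Hasse bound: |17 − (19+1)| = |-3| = 3 ≤ 2√19 ≈ 8.7178 ✓.


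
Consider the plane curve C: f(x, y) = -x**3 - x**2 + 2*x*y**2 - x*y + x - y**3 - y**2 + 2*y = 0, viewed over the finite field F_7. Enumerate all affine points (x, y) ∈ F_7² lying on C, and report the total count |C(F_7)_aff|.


Affine F_7-points: {(0, 0), (0, 1), (0, 5), (1, 1), (1, 6), (3, 4), (5, 1), (5, 4)}; count = 8.

For each of the 49 pairs (x, y) ∈ F_7², evaluate f(x, y) mod 7. Record the zeros.
  x = 0: [0↦0, 1↦0, 2↦6, 3↦5, 4↦5, 5↦0, 6↦5]  zeros at y ∈ {0, 1, 5}
  x = 1: [0↦6, 1↦0, 2↦4, 3↦5, 4↦4, 5↦2, 6↦0]  zeros at y ∈ {1, 6}
  x = 2: [0↦4, 1↦6, 2↦1, 3↦4, 4↦2, 5↦3, 6↦1]  zeros at y ∈ ∅
  x = 3: [0↦2, 1↦5, 2↦5, 3↦3, 4↦0, 5↦4, 6↦2]  zeros at y ∈ {4}
  x = 4: [0↦1, 1↦5, 2↦3, 3↦3, 4↦6, 5↦6, 6↦4]  zeros at y ∈ ∅
  x = 5: [0↦2, 1↦0, 2↦3, 3↦5, 4↦0, 5↦3, 6↦1]  zeros at y ∈ {1, 4}
  x = 6: [0↦6, 1↦5, 2↦6, 3↦3, 4↦4, 5↦3, 6↦1]  zeros at y ∈ ∅
Collecting zeros: affine points = {(0, 0), (0, 1), (0, 5), (1, 1), (1, 6), (3, 4), (5, 1), (5, 4)}.
Total count |C(F_7)_aff| = 8.


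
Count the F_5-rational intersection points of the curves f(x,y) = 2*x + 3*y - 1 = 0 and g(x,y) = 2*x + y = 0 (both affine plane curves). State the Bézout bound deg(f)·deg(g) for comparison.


Common zeros: {(1, 3)}; count = 1; Bézout bound = 1.

deg(f) = 1, deg(g) = 1, so Bézout bound = 1.
Scan x ∈ F_5. For each x, list the y ∈ F_5 with f(x, y) ≡ 0 and those with g(x, y) ≡ 0 (mod 5); the common zeros in that column are the intersection.
  x = 0: f ≡ 0 at y ∈ {2}; g ≡ 0 at y ∈ {0}; common: ∅.
  x = 1: f ≡ 0 at y ∈ {3}; g ≡ 0 at y ∈ {3}; common: {3}.
  x = 2: f ≡ 0 at y ∈ {4}; g ≡ 0 at y ∈ {1}; common: ∅.
  x = 3: f ≡ 0 at y ∈ {0}; g ≡ 0 at y ∈ {4}; common: ∅.
  x = 4: f ≡ 0 at y ∈ {1}; g ≡ 0 at y ∈ {2}; common: ∅.
Collecting: common zeros = {(1, 3)}, so the count is 1.
Comparison with the Bézout bound: 1 ≤ 1 = deg(f)·deg(g), as expected for curves with no common component (the bound is attained).


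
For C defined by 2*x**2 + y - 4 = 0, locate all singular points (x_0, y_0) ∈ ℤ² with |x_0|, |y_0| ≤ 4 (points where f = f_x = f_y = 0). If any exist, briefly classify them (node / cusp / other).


No singular points in the scanned grid; C is smooth there.

Compute partial derivatives:
  f_x = 4*x.
  f_y = 1.
f_y = 1 is a nonzero constant, so f_y never vanishes: no point (x, y) can satisfy f = f_x = f_y = 0. In particular no (x, y) ∈ {−4, ..., 4}² is singular; the curve is smooth.


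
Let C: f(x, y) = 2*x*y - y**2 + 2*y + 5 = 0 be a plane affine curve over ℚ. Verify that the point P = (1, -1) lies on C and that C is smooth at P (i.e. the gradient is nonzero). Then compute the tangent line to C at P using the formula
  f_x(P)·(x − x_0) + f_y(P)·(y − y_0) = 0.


Tangent line at P: -2*x + 6*y + 8 = 0.

Step 1: f(1, -1) = 0, so P lies on C.
Step 2: partial derivatives
  f_x(x, y) = 2*y, f_y(x, y) = 2*x - 2*y + 2.
  f_x(P) = -2, f_y(P) = 6 (gradient nonzero, so P is smooth).
Step 3: tangent line at P: -2·(x − 1) + 6·(y − -1) = 0.
Expanding: -2*x + 6*y + 8 = 0.


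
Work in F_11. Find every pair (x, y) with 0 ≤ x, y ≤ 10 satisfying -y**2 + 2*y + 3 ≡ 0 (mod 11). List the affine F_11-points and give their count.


Affine F_11-points: {(0, 3), (0, 10), (1, 3), (1, 10), (2, 3), (2, 10), (3, 3), (3, 10), (4, 3), (4, 10), (5, 3), (5, 10), (6, 3), (6, 10), (7, 3), (7, 10), (8, 3), (8, 10), (9, 3), (9, 10), (10, 3), (10, 10)}; count = 22.

For each of the 121 pairs (x, y) ∈ F_11², evaluate f(x, y) mod 11. Record the zeros.
  x = 0: [0↦3, 1↦4, 2↦3, 3↦0, 4↦6, 5↦10, 6↦1, 7↦1, 8↦10, 9↦6, 10↦0]  zeros at y ∈ {3, 10}
  x = 1: [0↦3, 1↦4, 2↦3, 3↦0, 4↦6, 5↦10, 6↦1, 7↦1, 8↦10, 9↦6, 10↦0]  zeros at y ∈ {3, 10}
  x = 2: [0↦3, 1↦4, 2↦3, 3↦0, 4↦6, 5↦10, 6↦1, 7↦1, 8↦10, 9↦6, 10↦0]  zeros at y ∈ {3, 10}
  x = 3: [0↦3, 1↦4, 2↦3, 3↦0, 4↦6, 5↦10, 6↦1, 7↦1, 8↦10, 9↦6, 10↦0]  zeros at y ∈ {3, 10}
  x = 4: [0↦3, 1↦4, 2↦3, 3↦0, 4↦6, 5↦10, 6↦1, 7↦1, 8↦10, 9↦6, 10↦0]  zeros at y ∈ {3, 10}
  x = 5: [0↦3, 1↦4, 2↦3, 3↦0, 4↦6, 5↦10, 6↦1, 7↦1, 8↦10, 9↦6, 10↦0]  zeros at y ∈ {3, 10}
  x = 6: [0↦3, 1↦4, 2↦3, 3↦0, 4↦6, 5↦10, 6↦1, 7↦1, 8↦10, 9↦6, 10↦0]  zeros at y ∈ {3, 10}
  x = 7: [0↦3, 1↦4, 2↦3, 3↦0, 4↦6, 5↦10, 6↦1, 7↦1, 8↦10, 9↦6, 10↦0]  zeros at y ∈ {3, 10}
  x = 8: [0↦3, 1↦4, 2↦3, 3↦0, 4↦6, 5↦10, 6↦1, 7↦1, 8↦10, 9↦6, 10↦0]  zeros at y ∈ {3, 10}
  x = 9: [0↦3, 1↦4, 2↦3, 3↦0, 4↦6, 5↦10, 6↦1, 7↦1, 8↦10, 9↦6, 10↦0]  zeros at y ∈ {3, 10}
  x = 10: [0↦3, 1↦4, 2↦3, 3↦0, 4↦6, 5↦10, 6↦1, 7↦1, 8↦10, 9↦6, 10↦0]  zeros at y ∈ {3, 10}
Collecting zeros: affine points = {(0, 3), (0, 10), (1, 3), (1, 10), (2, 3), (2, 10), (3, 3), (3, 10), (4, 3), (4, 10), (5, 3), (5, 10), (6, 3), (6, 10), (7, 3), (7, 10), (8, 3), (8, 10), (9, 3), (9, 10), (10, 3), (10, 10)}.
Total count |C(F_11)_aff| = 22.


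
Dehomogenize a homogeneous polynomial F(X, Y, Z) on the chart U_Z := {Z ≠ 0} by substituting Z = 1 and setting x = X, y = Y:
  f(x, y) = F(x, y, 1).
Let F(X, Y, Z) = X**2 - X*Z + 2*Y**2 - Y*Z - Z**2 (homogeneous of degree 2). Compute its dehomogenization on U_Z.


f(x, y) = x**2 - x + 2*y**2 - y - 1

On U_Z we set Z = 1. Each monomial c·X^i·Y^j·Z^k in F becomes c·x^i·y^j·1^k = c·x^i·y^j.
Substituting Z = 1: F(X, Y, 1) = x**2 - x + 2*y**2 - y - 1.
Note: deg(f) ≤ deg(F) = 2; strict inequality happens when F is divisible by Z (lost terms).


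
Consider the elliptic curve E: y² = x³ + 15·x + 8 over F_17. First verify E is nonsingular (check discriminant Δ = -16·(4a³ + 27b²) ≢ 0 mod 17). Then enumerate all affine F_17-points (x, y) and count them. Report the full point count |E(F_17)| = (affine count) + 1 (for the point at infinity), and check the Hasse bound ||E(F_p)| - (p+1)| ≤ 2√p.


Affine points = {(0, 5), (0, 12), (4, 8), (4, 9), (5, 2), (5, 15), (6, 5), (6, 12), (10, 6), (10, 11), (11, 5), (11, 12), (14, 2), (14, 15), (15, 2), (15, 15), (16, 3), (16, 14)}; affine count = 18; |E(F_17)| = 19.

Discriminant check: Δ ∝ 4a³ + 27b² = 4·15³ + 27·8² = 4·3375 + 27·64 ≡ 13 (mod 17). Nonzero ⇒ E is nonsingular.
For each x ∈ F_17, compute rhs = x³ + 15·x + 8 mod 17, then count y ∈ F_17 with y² ≡ rhs.
  x = 0: rhs = 8, matching y values: 5, 12 (2 points).
  x = 1: rhs = 7, matching y values: none (0 points).
  x = 2: rhs = 12, matching y values: none (0 points).
  x = 3: rhs = 12, matching y values: none (0 points).
  x = 4: rhs = 13, matching y values: 8, 9 (2 points).
  x = 5: rhs = 4, matching y values: 2, 15 (2 points).
  x = 6: rhs = 8, matching y values: 5, 12 (2 points).
  x = 7: rhs = 14, matching y values: none (0 points).
  x = 8: rhs = 11, matching y values: none (0 points).
  x = 9: rhs = 5, matching y values: none (0 points).
  x = 10: rhs = 2, matching y values: 6, 11 (2 points).
  x = 11: rhs = 8, matching y values: 5, 12 (2 points).
  x = 12: rhs = 12, matching y values: none (0 points).
  x = 13: rhs = 3, matching y values: none (0 points).
  x = 14: rhs = 4, matching y values: 2, 15 (2 points).
  x = 15: rhs = 4, matching y values: 2, 15 (2 points).
  x = 16: rhs = 9, matching y values: 3, 14 (2 points).
Total affine count: 18.
Full point count |E(F_17)| = 18 + 1 = 19.
Hasse bound: |19 − (17+1)| = |1| = 1 ≤ 2√17 ≈ 8.2462 ✓.


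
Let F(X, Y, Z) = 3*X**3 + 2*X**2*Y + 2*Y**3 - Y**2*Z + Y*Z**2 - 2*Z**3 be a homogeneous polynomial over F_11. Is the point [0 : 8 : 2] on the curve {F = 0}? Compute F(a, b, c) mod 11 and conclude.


F(0,8,2) ≡ 10 (mod 11); P is NOT on the curve.

Evaluate F(0, 8, 2) term-by-term (mod 11).
  3*X**3 ↦ 3·0·1·1 = 0
  2*X**2*Y ↦ 2·0·8·1 = 0
  2*Y**3 ↦ 2·1·512·1 = 1024
  -Y**2*Z ↦ -1·1·64·2 = -128
  Y*Z**2 ↦ 1·1·8·4 = 32
  -2*Z**3 ↦ -2·1·1·8 = -16
Sum: F(0, 8, 2) = (0) + (0) + (1024) + (-128) + (32) + (-16) = 912.
Reducing mod 11: 912 ≡ 10 (mod 11).
Since F(a, b, c) ≡ 10 ≠ 0 (mod 11), P does NOT lie on the curve.


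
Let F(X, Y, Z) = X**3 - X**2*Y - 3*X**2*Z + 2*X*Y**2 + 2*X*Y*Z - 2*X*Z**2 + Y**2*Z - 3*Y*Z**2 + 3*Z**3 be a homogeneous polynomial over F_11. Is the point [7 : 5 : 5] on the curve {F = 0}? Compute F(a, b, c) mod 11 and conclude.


F(7,5,5) ≡ 3 (mod 11); P is NOT on the curve.

Evaluate F(7, 5, 5) term-by-term (mod 11).
  X**3 ↦ 1·343·1·1 = 343
  -X**2*Y ↦ -1·49·5·1 = -245
  -3*X**2*Z ↦ -3·49·1·5 = -735
  2*X*Y**2 ↦ 2·7·25·1 = 350
  2*X*Y*Z ↦ 2·7·5·5 = 350
  -2*X*Z**2 ↦ -2·7·1·25 = -350
  Y**2*Z ↦ 1·1·25·5 = 125
  -3*Y*Z**2 ↦ -3·1·5·25 = -375
  3*Z**3 ↦ 3·1·1·125 = 375
Sum: F(7, 5, 5) = (343) + (-245) + (-735) + (350) + (350) + (-350) + (125) + (-375) + (375) = -162.
Reducing mod 11: -162 ≡ 3 (mod 11).
Since F(a, b, c) ≡ 3 ≠ 0 (mod 11), P does NOT lie on the curve.
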